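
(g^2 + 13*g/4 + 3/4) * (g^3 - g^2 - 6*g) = g^5 + 9*g^4/4 - 17*g^3/2 - 81*g^2/4 - 9*g/2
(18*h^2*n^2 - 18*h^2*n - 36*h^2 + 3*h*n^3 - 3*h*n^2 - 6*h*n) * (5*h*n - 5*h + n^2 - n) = 90*h^3*n^3 - 180*h^3*n^2 - 90*h^3*n + 180*h^3 + 33*h^2*n^4 - 66*h^2*n^3 - 33*h^2*n^2 + 66*h^2*n + 3*h*n^5 - 6*h*n^4 - 3*h*n^3 + 6*h*n^2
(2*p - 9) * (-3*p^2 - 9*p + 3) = -6*p^3 + 9*p^2 + 87*p - 27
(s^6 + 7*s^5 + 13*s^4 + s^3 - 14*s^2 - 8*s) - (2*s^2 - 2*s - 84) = s^6 + 7*s^5 + 13*s^4 + s^3 - 16*s^2 - 6*s + 84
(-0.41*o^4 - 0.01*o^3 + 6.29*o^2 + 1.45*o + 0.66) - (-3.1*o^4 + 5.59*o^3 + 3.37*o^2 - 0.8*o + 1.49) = 2.69*o^4 - 5.6*o^3 + 2.92*o^2 + 2.25*o - 0.83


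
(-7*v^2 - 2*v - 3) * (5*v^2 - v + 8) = -35*v^4 - 3*v^3 - 69*v^2 - 13*v - 24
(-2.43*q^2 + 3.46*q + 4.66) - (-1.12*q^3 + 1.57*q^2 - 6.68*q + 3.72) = 1.12*q^3 - 4.0*q^2 + 10.14*q + 0.94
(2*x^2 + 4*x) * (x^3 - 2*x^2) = 2*x^5 - 8*x^3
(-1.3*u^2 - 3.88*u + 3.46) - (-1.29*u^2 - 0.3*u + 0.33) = -0.01*u^2 - 3.58*u + 3.13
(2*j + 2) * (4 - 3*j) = -6*j^2 + 2*j + 8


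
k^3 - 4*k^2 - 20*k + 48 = (k - 6)*(k - 2)*(k + 4)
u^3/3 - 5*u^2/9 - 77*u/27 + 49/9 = (u/3 + 1)*(u - 7/3)^2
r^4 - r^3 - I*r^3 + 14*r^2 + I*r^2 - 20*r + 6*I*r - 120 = (r - 3)*(r + 2)*(r - 5*I)*(r + 4*I)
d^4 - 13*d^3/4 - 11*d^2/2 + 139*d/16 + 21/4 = (d - 4)*(d - 3/2)*(d + 1/2)*(d + 7/4)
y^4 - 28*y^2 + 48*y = y*(y - 4)*(y - 2)*(y + 6)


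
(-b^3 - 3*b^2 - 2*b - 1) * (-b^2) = b^5 + 3*b^4 + 2*b^3 + b^2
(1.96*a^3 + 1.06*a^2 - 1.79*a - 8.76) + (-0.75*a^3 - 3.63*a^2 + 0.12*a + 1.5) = 1.21*a^3 - 2.57*a^2 - 1.67*a - 7.26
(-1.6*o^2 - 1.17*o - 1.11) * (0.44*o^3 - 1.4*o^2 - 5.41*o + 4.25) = -0.704*o^5 + 1.7252*o^4 + 9.8056*o^3 + 1.0837*o^2 + 1.0326*o - 4.7175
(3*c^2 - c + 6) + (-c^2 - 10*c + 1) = 2*c^2 - 11*c + 7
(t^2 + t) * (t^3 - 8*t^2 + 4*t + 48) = t^5 - 7*t^4 - 4*t^3 + 52*t^2 + 48*t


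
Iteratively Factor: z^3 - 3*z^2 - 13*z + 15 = (z - 1)*(z^2 - 2*z - 15) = (z - 5)*(z - 1)*(z + 3)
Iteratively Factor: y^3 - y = (y - 1)*(y^2 + y) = y*(y - 1)*(y + 1)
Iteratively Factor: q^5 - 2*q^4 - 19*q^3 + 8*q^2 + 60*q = (q)*(q^4 - 2*q^3 - 19*q^2 + 8*q + 60) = q*(q - 5)*(q^3 + 3*q^2 - 4*q - 12) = q*(q - 5)*(q + 3)*(q^2 - 4) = q*(q - 5)*(q - 2)*(q + 3)*(q + 2)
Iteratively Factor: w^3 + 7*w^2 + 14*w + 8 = (w + 2)*(w^2 + 5*w + 4) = (w + 1)*(w + 2)*(w + 4)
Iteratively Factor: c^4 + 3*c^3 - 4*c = (c + 2)*(c^3 + c^2 - 2*c) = (c + 2)^2*(c^2 - c) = c*(c + 2)^2*(c - 1)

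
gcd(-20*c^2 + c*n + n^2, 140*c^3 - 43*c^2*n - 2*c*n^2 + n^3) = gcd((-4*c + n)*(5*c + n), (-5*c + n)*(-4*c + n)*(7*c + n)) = 4*c - n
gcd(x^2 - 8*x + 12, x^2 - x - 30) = x - 6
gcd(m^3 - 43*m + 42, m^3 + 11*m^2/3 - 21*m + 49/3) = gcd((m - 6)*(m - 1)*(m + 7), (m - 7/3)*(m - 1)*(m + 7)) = m^2 + 6*m - 7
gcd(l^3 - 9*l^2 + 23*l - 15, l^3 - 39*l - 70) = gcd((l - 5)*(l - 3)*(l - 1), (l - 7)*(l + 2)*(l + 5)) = 1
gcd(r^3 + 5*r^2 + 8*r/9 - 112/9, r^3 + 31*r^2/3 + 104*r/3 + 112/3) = r^2 + 19*r/3 + 28/3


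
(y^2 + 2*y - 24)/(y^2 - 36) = (y - 4)/(y - 6)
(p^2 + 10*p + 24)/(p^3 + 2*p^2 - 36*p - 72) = (p + 4)/(p^2 - 4*p - 12)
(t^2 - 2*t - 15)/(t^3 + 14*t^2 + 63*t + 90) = (t - 5)/(t^2 + 11*t + 30)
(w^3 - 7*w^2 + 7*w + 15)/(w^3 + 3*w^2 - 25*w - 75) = (w^2 - 2*w - 3)/(w^2 + 8*w + 15)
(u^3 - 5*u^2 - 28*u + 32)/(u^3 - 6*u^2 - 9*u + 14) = (u^2 - 4*u - 32)/(u^2 - 5*u - 14)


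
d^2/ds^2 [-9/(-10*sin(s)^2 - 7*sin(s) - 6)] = 9*(-400*sin(s)^4 - 210*sin(s)^3 + 791*sin(s)^2 + 462*sin(s) - 22)/(10*sin(s)^2 + 7*sin(s) + 6)^3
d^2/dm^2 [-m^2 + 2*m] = -2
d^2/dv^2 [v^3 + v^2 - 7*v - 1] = 6*v + 2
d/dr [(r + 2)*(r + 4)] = 2*r + 6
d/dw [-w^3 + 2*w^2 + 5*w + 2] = -3*w^2 + 4*w + 5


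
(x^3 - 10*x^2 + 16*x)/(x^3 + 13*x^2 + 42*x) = (x^2 - 10*x + 16)/(x^2 + 13*x + 42)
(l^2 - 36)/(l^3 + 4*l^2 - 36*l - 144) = 1/(l + 4)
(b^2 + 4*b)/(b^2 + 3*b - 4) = b/(b - 1)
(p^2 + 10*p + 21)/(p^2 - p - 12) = (p + 7)/(p - 4)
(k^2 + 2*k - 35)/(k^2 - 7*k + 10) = (k + 7)/(k - 2)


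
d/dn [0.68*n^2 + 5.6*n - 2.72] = 1.36*n + 5.6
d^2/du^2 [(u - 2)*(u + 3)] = 2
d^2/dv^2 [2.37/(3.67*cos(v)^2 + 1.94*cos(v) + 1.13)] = (-127.685172*(1 - cos(v)^2)^2 - 50.621778*cos(v)^3 - 33.44781*cos(v)^2 + 106.43907*cos(v) + 125.867382)/(3.67*cos(v)^2 + 1.94*cos(v) + 1.13)^3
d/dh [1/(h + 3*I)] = -1/(h + 3*I)^2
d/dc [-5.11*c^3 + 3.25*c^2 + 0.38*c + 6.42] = -15.33*c^2 + 6.5*c + 0.38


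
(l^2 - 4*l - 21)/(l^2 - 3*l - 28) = (l + 3)/(l + 4)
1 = 1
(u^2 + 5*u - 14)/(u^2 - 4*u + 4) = (u + 7)/(u - 2)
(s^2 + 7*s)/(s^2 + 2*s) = (s + 7)/(s + 2)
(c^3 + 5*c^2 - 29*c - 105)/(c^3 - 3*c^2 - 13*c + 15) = (c + 7)/(c - 1)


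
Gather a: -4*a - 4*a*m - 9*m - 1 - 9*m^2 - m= a*(-4*m - 4) - 9*m^2 - 10*m - 1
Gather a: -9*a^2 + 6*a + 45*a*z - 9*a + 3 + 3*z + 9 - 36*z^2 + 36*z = -9*a^2 + a*(45*z - 3) - 36*z^2 + 39*z + 12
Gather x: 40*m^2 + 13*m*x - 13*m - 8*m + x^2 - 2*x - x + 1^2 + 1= 40*m^2 - 21*m + x^2 + x*(13*m - 3) + 2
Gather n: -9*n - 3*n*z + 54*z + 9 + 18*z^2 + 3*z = n*(-3*z - 9) + 18*z^2 + 57*z + 9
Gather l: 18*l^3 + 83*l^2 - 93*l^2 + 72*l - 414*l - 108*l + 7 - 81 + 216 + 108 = 18*l^3 - 10*l^2 - 450*l + 250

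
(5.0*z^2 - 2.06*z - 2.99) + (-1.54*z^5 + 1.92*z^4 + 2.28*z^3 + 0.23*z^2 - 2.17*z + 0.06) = -1.54*z^5 + 1.92*z^4 + 2.28*z^3 + 5.23*z^2 - 4.23*z - 2.93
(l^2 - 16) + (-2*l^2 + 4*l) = -l^2 + 4*l - 16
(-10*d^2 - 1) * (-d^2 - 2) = 10*d^4 + 21*d^2 + 2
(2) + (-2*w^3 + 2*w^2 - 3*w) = -2*w^3 + 2*w^2 - 3*w + 2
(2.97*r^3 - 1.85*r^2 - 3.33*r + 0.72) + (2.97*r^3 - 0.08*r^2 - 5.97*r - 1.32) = 5.94*r^3 - 1.93*r^2 - 9.3*r - 0.6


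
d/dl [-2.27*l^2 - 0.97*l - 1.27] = -4.54*l - 0.97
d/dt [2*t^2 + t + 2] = 4*t + 1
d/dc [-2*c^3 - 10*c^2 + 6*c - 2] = -6*c^2 - 20*c + 6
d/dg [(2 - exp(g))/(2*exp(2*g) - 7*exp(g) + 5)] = ((exp(g) - 2)*(4*exp(g) - 7) - 2*exp(2*g) + 7*exp(g) - 5)*exp(g)/(2*exp(2*g) - 7*exp(g) + 5)^2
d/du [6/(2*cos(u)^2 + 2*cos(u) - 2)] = 3*(2*cos(u) + 1)*sin(u)/(-sin(u)^2 + cos(u))^2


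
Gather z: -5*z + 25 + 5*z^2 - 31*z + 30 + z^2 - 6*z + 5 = 6*z^2 - 42*z + 60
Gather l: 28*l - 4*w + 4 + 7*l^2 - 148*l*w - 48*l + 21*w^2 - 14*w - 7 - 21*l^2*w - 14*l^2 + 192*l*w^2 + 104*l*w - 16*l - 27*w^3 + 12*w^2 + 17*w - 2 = l^2*(-21*w - 7) + l*(192*w^2 - 44*w - 36) - 27*w^3 + 33*w^2 - w - 5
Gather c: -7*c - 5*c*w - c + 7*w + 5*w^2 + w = c*(-5*w - 8) + 5*w^2 + 8*w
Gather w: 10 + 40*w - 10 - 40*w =0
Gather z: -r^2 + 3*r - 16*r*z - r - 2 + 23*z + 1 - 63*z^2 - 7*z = -r^2 + 2*r - 63*z^2 + z*(16 - 16*r) - 1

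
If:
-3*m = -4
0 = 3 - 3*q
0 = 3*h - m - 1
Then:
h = 7/9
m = 4/3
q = 1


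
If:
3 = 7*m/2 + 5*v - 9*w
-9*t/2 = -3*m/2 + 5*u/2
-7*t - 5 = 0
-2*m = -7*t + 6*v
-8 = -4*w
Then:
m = 151/11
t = -5/7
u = 3666/385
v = -119/22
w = 2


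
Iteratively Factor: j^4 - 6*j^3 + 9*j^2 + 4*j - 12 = (j + 1)*(j^3 - 7*j^2 + 16*j - 12) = (j - 2)*(j + 1)*(j^2 - 5*j + 6) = (j - 3)*(j - 2)*(j + 1)*(j - 2)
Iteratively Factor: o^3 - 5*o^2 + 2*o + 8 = (o + 1)*(o^2 - 6*o + 8) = (o - 2)*(o + 1)*(o - 4)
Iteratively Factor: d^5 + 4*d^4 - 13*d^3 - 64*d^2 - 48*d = (d + 3)*(d^4 + d^3 - 16*d^2 - 16*d) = (d + 1)*(d + 3)*(d^3 - 16*d) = (d - 4)*(d + 1)*(d + 3)*(d^2 + 4*d) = d*(d - 4)*(d + 1)*(d + 3)*(d + 4)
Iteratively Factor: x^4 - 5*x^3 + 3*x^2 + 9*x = (x - 3)*(x^3 - 2*x^2 - 3*x) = x*(x - 3)*(x^2 - 2*x - 3) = x*(x - 3)^2*(x + 1)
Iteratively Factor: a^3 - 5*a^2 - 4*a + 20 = (a - 5)*(a^2 - 4) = (a - 5)*(a + 2)*(a - 2)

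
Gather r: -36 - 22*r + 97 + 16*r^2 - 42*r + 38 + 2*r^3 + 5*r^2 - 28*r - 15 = 2*r^3 + 21*r^2 - 92*r + 84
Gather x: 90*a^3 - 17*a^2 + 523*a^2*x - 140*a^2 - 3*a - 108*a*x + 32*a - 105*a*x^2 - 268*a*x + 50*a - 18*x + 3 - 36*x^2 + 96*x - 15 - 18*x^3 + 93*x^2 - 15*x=90*a^3 - 157*a^2 + 79*a - 18*x^3 + x^2*(57 - 105*a) + x*(523*a^2 - 376*a + 63) - 12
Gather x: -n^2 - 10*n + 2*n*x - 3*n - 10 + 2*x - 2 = -n^2 - 13*n + x*(2*n + 2) - 12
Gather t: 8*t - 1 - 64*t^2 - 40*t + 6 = -64*t^2 - 32*t + 5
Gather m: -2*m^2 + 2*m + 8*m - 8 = -2*m^2 + 10*m - 8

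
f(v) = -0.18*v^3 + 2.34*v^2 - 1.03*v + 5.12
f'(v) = -0.54*v^2 + 4.68*v - 1.03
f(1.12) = 6.65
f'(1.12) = 3.53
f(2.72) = 16.01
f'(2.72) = 7.70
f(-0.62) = 6.70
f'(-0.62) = -4.14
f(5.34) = 38.94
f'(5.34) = 8.56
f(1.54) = 8.43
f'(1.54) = 4.90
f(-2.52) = 25.46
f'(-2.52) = -16.25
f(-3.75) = 51.38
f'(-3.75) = -26.17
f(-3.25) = 39.36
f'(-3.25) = -21.94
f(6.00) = 44.30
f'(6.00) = 7.61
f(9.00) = 54.17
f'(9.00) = -2.65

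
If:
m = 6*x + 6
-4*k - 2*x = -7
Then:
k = 7/4 - x/2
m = 6*x + 6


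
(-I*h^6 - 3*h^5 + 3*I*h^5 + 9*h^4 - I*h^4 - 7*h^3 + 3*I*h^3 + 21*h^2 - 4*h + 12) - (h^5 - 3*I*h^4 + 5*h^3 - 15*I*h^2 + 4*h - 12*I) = -I*h^6 - 4*h^5 + 3*I*h^5 + 9*h^4 + 2*I*h^4 - 12*h^3 + 3*I*h^3 + 21*h^2 + 15*I*h^2 - 8*h + 12 + 12*I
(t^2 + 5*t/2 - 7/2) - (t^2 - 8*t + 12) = 21*t/2 - 31/2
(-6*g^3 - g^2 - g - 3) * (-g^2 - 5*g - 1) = 6*g^5 + 31*g^4 + 12*g^3 + 9*g^2 + 16*g + 3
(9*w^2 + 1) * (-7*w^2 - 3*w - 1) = -63*w^4 - 27*w^3 - 16*w^2 - 3*w - 1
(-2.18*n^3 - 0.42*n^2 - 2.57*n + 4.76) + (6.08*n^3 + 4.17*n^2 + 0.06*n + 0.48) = 3.9*n^3 + 3.75*n^2 - 2.51*n + 5.24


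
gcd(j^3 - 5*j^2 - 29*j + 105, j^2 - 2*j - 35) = j^2 - 2*j - 35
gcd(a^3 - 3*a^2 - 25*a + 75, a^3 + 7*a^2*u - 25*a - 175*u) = a^2 - 25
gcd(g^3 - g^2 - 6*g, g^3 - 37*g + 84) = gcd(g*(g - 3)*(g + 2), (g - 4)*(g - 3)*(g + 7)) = g - 3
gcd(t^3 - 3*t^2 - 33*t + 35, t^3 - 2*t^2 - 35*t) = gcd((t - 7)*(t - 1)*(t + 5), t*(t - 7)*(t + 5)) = t^2 - 2*t - 35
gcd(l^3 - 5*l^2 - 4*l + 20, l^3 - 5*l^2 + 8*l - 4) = l - 2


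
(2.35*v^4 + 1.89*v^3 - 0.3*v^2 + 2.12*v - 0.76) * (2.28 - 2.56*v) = -6.016*v^5 + 0.5196*v^4 + 5.0772*v^3 - 6.1112*v^2 + 6.7792*v - 1.7328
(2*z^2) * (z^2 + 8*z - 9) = 2*z^4 + 16*z^3 - 18*z^2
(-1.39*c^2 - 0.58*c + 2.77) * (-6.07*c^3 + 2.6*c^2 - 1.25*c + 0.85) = 8.4373*c^5 - 0.0933999999999999*c^4 - 16.5844*c^3 + 6.7455*c^2 - 3.9555*c + 2.3545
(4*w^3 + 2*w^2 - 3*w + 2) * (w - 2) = 4*w^4 - 6*w^3 - 7*w^2 + 8*w - 4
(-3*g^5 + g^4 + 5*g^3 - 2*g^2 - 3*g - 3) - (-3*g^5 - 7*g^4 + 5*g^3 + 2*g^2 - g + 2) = 8*g^4 - 4*g^2 - 2*g - 5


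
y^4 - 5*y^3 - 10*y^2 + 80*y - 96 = (y - 4)*(y - 3)*(y - 2)*(y + 4)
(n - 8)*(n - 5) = n^2 - 13*n + 40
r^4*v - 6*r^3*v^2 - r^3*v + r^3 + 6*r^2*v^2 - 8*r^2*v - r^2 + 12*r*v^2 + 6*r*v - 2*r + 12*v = (r - 2)*(r + 1)*(r - 6*v)*(r*v + 1)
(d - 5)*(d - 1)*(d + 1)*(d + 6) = d^4 + d^3 - 31*d^2 - d + 30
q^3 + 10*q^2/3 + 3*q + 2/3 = (q + 1/3)*(q + 1)*(q + 2)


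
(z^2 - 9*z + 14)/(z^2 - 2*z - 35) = (z - 2)/(z + 5)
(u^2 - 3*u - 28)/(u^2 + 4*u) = (u - 7)/u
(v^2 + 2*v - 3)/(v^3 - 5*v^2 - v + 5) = (v + 3)/(v^2 - 4*v - 5)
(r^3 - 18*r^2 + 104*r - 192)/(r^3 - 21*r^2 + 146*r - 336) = (r - 4)/(r - 7)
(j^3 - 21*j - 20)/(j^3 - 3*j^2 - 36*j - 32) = (j - 5)/(j - 8)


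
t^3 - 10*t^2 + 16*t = t*(t - 8)*(t - 2)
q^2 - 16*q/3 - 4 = (q - 6)*(q + 2/3)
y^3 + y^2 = y^2*(y + 1)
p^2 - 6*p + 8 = (p - 4)*(p - 2)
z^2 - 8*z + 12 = (z - 6)*(z - 2)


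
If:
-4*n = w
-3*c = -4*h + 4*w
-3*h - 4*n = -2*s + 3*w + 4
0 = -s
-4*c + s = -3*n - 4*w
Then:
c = -208/437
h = -412/437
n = 64/437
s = 0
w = -256/437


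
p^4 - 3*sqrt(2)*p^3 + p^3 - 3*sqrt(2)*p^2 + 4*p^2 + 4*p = p*(p + 1)*(p - 2*sqrt(2))*(p - sqrt(2))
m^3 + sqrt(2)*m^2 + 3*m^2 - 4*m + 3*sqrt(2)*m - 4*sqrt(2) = (m - 1)*(m + 4)*(m + sqrt(2))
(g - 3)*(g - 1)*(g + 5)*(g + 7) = g^4 + 8*g^3 - 10*g^2 - 104*g + 105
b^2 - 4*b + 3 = (b - 3)*(b - 1)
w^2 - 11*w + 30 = (w - 6)*(w - 5)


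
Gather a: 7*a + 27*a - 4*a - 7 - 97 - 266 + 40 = 30*a - 330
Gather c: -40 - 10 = -50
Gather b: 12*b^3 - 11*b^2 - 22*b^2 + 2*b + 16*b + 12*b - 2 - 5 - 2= 12*b^3 - 33*b^2 + 30*b - 9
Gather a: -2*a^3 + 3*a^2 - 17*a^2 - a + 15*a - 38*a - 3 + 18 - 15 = -2*a^3 - 14*a^2 - 24*a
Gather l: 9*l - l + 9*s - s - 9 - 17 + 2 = 8*l + 8*s - 24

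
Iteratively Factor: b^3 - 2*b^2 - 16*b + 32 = (b - 2)*(b^2 - 16) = (b - 2)*(b + 4)*(b - 4)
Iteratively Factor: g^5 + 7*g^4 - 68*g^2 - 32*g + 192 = (g + 4)*(g^4 + 3*g^3 - 12*g^2 - 20*g + 48) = (g - 2)*(g + 4)*(g^3 + 5*g^2 - 2*g - 24) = (g - 2)*(g + 3)*(g + 4)*(g^2 + 2*g - 8) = (g - 2)^2*(g + 3)*(g + 4)*(g + 4)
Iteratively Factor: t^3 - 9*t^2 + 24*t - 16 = (t - 4)*(t^2 - 5*t + 4) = (t - 4)*(t - 1)*(t - 4)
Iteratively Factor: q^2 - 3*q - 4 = (q - 4)*(q + 1)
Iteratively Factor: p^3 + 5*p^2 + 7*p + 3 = (p + 1)*(p^2 + 4*p + 3) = (p + 1)*(p + 3)*(p + 1)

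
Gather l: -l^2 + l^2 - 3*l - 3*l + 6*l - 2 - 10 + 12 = 0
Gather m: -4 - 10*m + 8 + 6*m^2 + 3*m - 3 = 6*m^2 - 7*m + 1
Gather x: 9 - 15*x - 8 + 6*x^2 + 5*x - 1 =6*x^2 - 10*x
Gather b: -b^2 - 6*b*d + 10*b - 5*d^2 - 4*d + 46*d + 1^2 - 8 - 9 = -b^2 + b*(10 - 6*d) - 5*d^2 + 42*d - 16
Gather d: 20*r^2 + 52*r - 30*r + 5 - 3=20*r^2 + 22*r + 2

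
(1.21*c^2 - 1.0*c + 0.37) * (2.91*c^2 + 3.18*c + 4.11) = 3.5211*c^4 + 0.9378*c^3 + 2.8698*c^2 - 2.9334*c + 1.5207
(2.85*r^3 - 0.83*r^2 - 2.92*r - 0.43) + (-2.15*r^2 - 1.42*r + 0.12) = 2.85*r^3 - 2.98*r^2 - 4.34*r - 0.31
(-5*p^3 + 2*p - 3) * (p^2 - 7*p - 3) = -5*p^5 + 35*p^4 + 17*p^3 - 17*p^2 + 15*p + 9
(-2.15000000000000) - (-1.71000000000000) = -0.440000000000000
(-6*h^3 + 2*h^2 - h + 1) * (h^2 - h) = -6*h^5 + 8*h^4 - 3*h^3 + 2*h^2 - h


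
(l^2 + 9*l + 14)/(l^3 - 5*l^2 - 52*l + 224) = (l + 2)/(l^2 - 12*l + 32)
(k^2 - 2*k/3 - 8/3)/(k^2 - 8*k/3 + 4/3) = (3*k + 4)/(3*k - 2)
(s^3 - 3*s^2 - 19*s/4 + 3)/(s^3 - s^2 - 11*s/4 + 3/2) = (s - 4)/(s - 2)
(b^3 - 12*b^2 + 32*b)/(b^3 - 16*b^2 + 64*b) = (b - 4)/(b - 8)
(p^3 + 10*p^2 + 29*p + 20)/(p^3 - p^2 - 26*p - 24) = (p + 5)/(p - 6)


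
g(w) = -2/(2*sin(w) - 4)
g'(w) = 4*cos(w)/(2*sin(w) - 4)^2 = cos(w)/(sin(w) - 2)^2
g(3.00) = 0.54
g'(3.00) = -0.29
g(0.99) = 0.86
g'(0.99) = 0.40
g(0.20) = 0.56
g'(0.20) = 0.30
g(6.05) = 0.45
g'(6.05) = 0.20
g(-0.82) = 0.37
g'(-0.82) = 0.09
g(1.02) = 0.87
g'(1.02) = 0.40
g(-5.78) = 0.66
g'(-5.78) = 0.38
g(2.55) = 0.69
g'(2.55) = -0.40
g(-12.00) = 0.68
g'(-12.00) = 0.39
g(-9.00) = 0.41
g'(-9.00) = -0.16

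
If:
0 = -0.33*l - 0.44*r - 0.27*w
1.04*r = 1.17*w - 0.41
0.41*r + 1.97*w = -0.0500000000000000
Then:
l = 0.42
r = -0.34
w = 0.05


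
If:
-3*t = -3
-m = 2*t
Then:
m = -2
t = 1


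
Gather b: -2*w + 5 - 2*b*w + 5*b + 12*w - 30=b*(5 - 2*w) + 10*w - 25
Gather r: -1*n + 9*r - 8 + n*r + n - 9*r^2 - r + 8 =-9*r^2 + r*(n + 8)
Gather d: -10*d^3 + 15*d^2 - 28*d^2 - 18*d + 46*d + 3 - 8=-10*d^3 - 13*d^2 + 28*d - 5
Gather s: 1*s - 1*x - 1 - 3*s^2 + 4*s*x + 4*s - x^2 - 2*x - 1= -3*s^2 + s*(4*x + 5) - x^2 - 3*x - 2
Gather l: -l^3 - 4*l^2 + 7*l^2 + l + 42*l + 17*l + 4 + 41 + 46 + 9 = -l^3 + 3*l^2 + 60*l + 100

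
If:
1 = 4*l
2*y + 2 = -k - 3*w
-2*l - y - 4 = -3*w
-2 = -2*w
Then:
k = -2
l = 1/4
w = 1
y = -3/2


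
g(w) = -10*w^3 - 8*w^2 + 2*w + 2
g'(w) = -30*w^2 - 16*w + 2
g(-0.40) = 0.56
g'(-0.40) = 3.60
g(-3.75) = 409.34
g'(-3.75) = -359.88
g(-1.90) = 37.91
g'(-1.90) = -75.90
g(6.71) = -3365.89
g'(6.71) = -1456.08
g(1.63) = -59.30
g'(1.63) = -103.79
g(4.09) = -807.82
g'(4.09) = -565.28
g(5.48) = -1872.95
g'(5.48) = -986.59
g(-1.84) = 33.53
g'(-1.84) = -70.13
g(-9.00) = 6626.00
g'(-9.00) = -2284.00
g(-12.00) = 16106.00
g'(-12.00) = -4126.00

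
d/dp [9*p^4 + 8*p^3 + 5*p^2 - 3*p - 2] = 36*p^3 + 24*p^2 + 10*p - 3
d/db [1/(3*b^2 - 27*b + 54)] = (9 - 2*b)/(3*(b^2 - 9*b + 18)^2)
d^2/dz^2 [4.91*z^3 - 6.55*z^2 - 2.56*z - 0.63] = 29.46*z - 13.1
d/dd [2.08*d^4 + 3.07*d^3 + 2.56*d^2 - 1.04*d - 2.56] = 8.32*d^3 + 9.21*d^2 + 5.12*d - 1.04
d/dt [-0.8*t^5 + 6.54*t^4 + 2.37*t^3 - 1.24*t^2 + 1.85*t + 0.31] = -4.0*t^4 + 26.16*t^3 + 7.11*t^2 - 2.48*t + 1.85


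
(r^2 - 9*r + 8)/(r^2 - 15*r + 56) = (r - 1)/(r - 7)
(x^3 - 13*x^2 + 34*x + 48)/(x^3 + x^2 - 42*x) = (x^2 - 7*x - 8)/(x*(x + 7))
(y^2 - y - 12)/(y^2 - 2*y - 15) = (y - 4)/(y - 5)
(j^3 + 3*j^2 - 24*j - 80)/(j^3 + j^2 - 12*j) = (j^2 - j - 20)/(j*(j - 3))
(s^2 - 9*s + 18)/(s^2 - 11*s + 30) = (s - 3)/(s - 5)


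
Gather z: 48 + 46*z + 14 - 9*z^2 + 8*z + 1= -9*z^2 + 54*z + 63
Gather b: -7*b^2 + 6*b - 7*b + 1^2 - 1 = -7*b^2 - b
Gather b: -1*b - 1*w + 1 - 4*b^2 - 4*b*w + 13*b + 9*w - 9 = -4*b^2 + b*(12 - 4*w) + 8*w - 8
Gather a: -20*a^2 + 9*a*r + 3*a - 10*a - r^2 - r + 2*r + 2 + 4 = -20*a^2 + a*(9*r - 7) - r^2 + r + 6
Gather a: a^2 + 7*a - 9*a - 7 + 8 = a^2 - 2*a + 1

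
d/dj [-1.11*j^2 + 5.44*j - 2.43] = 5.44 - 2.22*j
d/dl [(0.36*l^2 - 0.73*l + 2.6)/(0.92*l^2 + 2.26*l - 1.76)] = (1.4852*l^2 - 6.0512*l - 4.5912)/(0.8464*l^4 + 4.1584*l^3 + 1.8692*l^2 - 7.9552*l + 3.0976)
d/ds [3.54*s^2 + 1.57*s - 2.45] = 7.08*s + 1.57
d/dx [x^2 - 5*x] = 2*x - 5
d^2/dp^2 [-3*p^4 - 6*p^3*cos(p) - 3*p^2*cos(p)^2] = 6*p^3*cos(p) + 36*p^2*sin(p) + 6*p^2*cos(2*p) - 36*p^2 + 12*p*sin(2*p) - 36*p*cos(p) - 3*cos(2*p) - 3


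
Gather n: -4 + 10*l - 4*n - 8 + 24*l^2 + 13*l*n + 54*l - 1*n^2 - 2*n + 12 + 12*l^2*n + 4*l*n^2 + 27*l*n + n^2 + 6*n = 24*l^2 + 4*l*n^2 + 64*l + n*(12*l^2 + 40*l)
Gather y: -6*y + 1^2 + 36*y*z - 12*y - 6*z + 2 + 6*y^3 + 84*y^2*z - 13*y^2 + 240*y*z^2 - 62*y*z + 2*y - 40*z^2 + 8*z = 6*y^3 + y^2*(84*z - 13) + y*(240*z^2 - 26*z - 16) - 40*z^2 + 2*z + 3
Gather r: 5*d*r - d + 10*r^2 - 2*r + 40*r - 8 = -d + 10*r^2 + r*(5*d + 38) - 8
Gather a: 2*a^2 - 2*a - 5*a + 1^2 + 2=2*a^2 - 7*a + 3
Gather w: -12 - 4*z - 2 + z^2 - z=z^2 - 5*z - 14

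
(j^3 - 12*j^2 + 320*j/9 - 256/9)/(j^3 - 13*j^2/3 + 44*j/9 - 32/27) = 3*(j - 8)/(3*j - 1)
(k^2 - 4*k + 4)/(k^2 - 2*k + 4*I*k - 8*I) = (k - 2)/(k + 4*I)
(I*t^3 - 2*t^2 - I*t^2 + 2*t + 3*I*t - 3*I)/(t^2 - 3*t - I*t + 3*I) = (I*t^2 - t*(3 + I) + 3)/(t - 3)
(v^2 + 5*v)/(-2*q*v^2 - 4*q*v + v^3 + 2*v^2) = (-v - 5)/(2*q*v + 4*q - v^2 - 2*v)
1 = 1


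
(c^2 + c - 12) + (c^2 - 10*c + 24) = 2*c^2 - 9*c + 12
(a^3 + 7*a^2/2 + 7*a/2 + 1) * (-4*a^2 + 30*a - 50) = -4*a^5 + 16*a^4 + 41*a^3 - 74*a^2 - 145*a - 50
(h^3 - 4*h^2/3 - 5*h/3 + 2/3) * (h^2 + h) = h^5 - h^4/3 - 3*h^3 - h^2 + 2*h/3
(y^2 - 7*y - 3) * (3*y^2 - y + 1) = 3*y^4 - 22*y^3 - y^2 - 4*y - 3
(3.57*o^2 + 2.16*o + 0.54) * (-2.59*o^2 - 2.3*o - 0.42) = -9.2463*o^4 - 13.8054*o^3 - 7.866*o^2 - 2.1492*o - 0.2268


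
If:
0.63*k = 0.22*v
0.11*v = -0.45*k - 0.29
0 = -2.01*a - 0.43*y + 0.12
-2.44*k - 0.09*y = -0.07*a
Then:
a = -1.83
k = -0.38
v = -1.09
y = 8.85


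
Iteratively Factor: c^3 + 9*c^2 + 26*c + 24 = (c + 2)*(c^2 + 7*c + 12) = (c + 2)*(c + 3)*(c + 4)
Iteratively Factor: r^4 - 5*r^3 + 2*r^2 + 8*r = (r - 2)*(r^3 - 3*r^2 - 4*r) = (r - 4)*(r - 2)*(r^2 + r) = (r - 4)*(r - 2)*(r + 1)*(r)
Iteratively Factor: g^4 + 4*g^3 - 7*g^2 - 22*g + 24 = (g - 1)*(g^3 + 5*g^2 - 2*g - 24) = (g - 2)*(g - 1)*(g^2 + 7*g + 12) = (g - 2)*(g - 1)*(g + 4)*(g + 3)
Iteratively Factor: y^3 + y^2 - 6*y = (y)*(y^2 + y - 6) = y*(y - 2)*(y + 3)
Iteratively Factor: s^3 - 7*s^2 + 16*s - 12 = (s - 2)*(s^2 - 5*s + 6) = (s - 2)^2*(s - 3)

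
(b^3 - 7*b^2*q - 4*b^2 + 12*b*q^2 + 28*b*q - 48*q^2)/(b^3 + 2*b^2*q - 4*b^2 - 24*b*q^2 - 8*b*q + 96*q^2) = (b - 3*q)/(b + 6*q)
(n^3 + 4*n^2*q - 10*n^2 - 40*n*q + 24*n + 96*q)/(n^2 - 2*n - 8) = (n^2 + 4*n*q - 6*n - 24*q)/(n + 2)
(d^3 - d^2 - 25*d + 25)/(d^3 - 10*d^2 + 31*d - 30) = (d^2 + 4*d - 5)/(d^2 - 5*d + 6)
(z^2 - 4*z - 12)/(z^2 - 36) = (z + 2)/(z + 6)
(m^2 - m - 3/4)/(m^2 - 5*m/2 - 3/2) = (m - 3/2)/(m - 3)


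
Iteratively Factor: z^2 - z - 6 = (z + 2)*(z - 3)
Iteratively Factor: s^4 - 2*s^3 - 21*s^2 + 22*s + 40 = (s + 1)*(s^3 - 3*s^2 - 18*s + 40) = (s - 2)*(s + 1)*(s^2 - s - 20) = (s - 2)*(s + 1)*(s + 4)*(s - 5)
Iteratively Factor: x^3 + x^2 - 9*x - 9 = (x - 3)*(x^2 + 4*x + 3) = (x - 3)*(x + 3)*(x + 1)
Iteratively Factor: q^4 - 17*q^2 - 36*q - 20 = (q + 1)*(q^3 - q^2 - 16*q - 20) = (q + 1)*(q + 2)*(q^2 - 3*q - 10) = (q + 1)*(q + 2)^2*(q - 5)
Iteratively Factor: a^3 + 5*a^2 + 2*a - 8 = (a + 2)*(a^2 + 3*a - 4) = (a - 1)*(a + 2)*(a + 4)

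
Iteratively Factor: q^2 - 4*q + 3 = (q - 3)*(q - 1)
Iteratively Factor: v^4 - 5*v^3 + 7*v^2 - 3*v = (v - 1)*(v^3 - 4*v^2 + 3*v) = (v - 3)*(v - 1)*(v^2 - v) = (v - 3)*(v - 1)^2*(v)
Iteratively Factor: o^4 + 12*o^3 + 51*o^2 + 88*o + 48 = (o + 4)*(o^3 + 8*o^2 + 19*o + 12) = (o + 3)*(o + 4)*(o^2 + 5*o + 4) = (o + 3)*(o + 4)^2*(o + 1)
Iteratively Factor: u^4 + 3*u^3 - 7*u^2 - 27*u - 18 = (u + 1)*(u^3 + 2*u^2 - 9*u - 18) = (u + 1)*(u + 2)*(u^2 - 9) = (u - 3)*(u + 1)*(u + 2)*(u + 3)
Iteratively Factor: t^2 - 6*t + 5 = (t - 5)*(t - 1)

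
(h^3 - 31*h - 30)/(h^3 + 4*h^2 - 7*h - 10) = (h - 6)/(h - 2)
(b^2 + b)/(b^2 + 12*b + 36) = b*(b + 1)/(b^2 + 12*b + 36)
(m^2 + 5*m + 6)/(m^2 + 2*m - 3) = (m + 2)/(m - 1)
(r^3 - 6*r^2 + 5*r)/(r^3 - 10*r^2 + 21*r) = (r^2 - 6*r + 5)/(r^2 - 10*r + 21)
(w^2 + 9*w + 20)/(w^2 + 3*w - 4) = (w + 5)/(w - 1)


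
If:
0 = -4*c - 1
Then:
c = -1/4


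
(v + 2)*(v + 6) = v^2 + 8*v + 12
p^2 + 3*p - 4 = (p - 1)*(p + 4)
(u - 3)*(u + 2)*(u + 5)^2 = u^4 + 9*u^3 + 9*u^2 - 85*u - 150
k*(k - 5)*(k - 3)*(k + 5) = k^4 - 3*k^3 - 25*k^2 + 75*k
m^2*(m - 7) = m^3 - 7*m^2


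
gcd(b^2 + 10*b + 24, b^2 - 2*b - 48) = b + 6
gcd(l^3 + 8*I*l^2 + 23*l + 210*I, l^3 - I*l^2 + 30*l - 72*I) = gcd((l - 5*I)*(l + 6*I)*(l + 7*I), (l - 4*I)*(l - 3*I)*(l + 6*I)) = l + 6*I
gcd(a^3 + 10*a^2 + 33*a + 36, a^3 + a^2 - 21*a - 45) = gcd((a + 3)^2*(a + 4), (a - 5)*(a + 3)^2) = a^2 + 6*a + 9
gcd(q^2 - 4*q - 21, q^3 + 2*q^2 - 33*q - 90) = q + 3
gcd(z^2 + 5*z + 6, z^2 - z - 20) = 1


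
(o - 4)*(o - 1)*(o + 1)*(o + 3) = o^4 - o^3 - 13*o^2 + o + 12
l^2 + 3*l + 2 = (l + 1)*(l + 2)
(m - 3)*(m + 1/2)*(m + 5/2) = m^3 - 31*m/4 - 15/4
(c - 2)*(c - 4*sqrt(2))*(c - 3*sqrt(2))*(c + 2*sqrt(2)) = c^4 - 5*sqrt(2)*c^3 - 2*c^3 - 4*c^2 + 10*sqrt(2)*c^2 + 8*c + 48*sqrt(2)*c - 96*sqrt(2)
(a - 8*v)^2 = a^2 - 16*a*v + 64*v^2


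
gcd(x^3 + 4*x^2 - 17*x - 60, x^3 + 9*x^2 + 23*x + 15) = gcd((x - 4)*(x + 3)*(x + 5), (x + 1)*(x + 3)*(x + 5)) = x^2 + 8*x + 15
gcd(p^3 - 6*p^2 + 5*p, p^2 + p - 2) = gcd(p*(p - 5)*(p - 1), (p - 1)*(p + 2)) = p - 1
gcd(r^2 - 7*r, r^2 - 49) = r - 7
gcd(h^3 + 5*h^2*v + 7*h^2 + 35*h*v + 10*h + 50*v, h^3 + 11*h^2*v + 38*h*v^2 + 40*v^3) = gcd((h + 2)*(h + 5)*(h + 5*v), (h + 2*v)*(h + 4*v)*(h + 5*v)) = h + 5*v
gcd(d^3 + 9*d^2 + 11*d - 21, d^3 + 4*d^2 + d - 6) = d^2 + 2*d - 3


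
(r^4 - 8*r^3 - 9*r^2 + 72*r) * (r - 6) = r^5 - 14*r^4 + 39*r^3 + 126*r^2 - 432*r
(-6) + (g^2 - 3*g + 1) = g^2 - 3*g - 5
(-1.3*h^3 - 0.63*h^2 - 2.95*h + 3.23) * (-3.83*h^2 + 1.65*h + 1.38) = 4.979*h^5 + 0.2679*h^4 + 8.465*h^3 - 18.1078*h^2 + 1.2585*h + 4.4574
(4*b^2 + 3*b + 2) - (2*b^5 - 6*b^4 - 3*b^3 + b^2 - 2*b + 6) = -2*b^5 + 6*b^4 + 3*b^3 + 3*b^2 + 5*b - 4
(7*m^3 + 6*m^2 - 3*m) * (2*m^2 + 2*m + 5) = 14*m^5 + 26*m^4 + 41*m^3 + 24*m^2 - 15*m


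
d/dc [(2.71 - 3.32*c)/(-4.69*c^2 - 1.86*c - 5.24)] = (-15.5708*c^2 + 25.4198*c + 22.4374)/(21.9961*c^4 + 17.4468*c^3 + 52.6108*c^2 + 19.4928*c + 27.4576)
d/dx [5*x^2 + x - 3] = 10*x + 1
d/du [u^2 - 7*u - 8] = 2*u - 7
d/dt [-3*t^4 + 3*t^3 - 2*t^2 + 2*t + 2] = -12*t^3 + 9*t^2 - 4*t + 2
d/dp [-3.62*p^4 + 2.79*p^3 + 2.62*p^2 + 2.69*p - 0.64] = -14.48*p^3 + 8.37*p^2 + 5.24*p + 2.69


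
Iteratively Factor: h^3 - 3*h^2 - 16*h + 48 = (h - 4)*(h^2 + h - 12) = (h - 4)*(h + 4)*(h - 3)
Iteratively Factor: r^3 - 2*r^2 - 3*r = (r + 1)*(r^2 - 3*r) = (r - 3)*(r + 1)*(r)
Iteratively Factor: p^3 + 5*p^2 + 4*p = (p + 1)*(p^2 + 4*p) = p*(p + 1)*(p + 4)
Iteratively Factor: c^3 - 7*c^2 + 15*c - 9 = (c - 3)*(c^2 - 4*c + 3) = (c - 3)*(c - 1)*(c - 3)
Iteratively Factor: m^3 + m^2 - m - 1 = (m - 1)*(m^2 + 2*m + 1) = (m - 1)*(m + 1)*(m + 1)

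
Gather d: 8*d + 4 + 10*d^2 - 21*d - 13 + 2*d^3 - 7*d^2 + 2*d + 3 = 2*d^3 + 3*d^2 - 11*d - 6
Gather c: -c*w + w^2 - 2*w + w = -c*w + w^2 - w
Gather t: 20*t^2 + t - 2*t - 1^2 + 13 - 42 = 20*t^2 - t - 30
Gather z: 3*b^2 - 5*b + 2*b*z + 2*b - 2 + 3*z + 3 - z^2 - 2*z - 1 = 3*b^2 - 3*b - z^2 + z*(2*b + 1)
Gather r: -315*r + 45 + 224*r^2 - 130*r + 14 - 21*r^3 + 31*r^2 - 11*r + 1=-21*r^3 + 255*r^2 - 456*r + 60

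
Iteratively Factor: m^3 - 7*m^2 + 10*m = (m - 2)*(m^2 - 5*m) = m*(m - 2)*(m - 5)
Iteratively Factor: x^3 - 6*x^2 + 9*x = (x - 3)*(x^2 - 3*x) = (x - 3)^2*(x)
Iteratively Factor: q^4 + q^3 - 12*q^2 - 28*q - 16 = (q + 2)*(q^3 - q^2 - 10*q - 8) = (q + 2)^2*(q^2 - 3*q - 4) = (q - 4)*(q + 2)^2*(q + 1)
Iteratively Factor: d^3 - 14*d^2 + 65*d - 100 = (d - 5)*(d^2 - 9*d + 20) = (d - 5)^2*(d - 4)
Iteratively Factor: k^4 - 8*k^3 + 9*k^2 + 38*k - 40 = (k - 4)*(k^3 - 4*k^2 - 7*k + 10) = (k - 4)*(k + 2)*(k^2 - 6*k + 5) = (k - 5)*(k - 4)*(k + 2)*(k - 1)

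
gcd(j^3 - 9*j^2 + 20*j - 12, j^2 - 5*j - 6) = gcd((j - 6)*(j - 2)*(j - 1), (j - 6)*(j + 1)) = j - 6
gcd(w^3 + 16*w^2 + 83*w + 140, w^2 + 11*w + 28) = w^2 + 11*w + 28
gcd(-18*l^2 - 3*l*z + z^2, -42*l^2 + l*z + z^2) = -6*l + z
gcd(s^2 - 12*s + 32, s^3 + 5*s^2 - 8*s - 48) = 1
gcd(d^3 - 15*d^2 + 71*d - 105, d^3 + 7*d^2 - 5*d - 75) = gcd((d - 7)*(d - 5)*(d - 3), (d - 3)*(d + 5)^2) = d - 3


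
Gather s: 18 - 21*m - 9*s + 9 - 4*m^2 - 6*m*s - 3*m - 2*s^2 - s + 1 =-4*m^2 - 24*m - 2*s^2 + s*(-6*m - 10) + 28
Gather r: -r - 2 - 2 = -r - 4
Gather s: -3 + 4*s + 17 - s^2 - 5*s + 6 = -s^2 - s + 20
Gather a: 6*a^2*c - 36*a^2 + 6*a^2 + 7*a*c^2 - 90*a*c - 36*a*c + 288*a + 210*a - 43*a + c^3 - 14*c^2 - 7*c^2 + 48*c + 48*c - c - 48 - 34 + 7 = a^2*(6*c - 30) + a*(7*c^2 - 126*c + 455) + c^3 - 21*c^2 + 95*c - 75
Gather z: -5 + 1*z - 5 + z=2*z - 10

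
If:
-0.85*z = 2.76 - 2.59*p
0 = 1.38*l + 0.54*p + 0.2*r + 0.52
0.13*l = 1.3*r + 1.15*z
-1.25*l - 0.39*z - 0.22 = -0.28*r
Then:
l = -0.78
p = 1.44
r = -1.10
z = 1.15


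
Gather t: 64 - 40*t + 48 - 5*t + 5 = 117 - 45*t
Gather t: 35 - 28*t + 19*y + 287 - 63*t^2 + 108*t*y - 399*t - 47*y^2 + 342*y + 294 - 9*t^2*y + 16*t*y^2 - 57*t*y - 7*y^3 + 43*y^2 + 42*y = t^2*(-9*y - 63) + t*(16*y^2 + 51*y - 427) - 7*y^3 - 4*y^2 + 403*y + 616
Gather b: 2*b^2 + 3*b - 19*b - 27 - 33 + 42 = 2*b^2 - 16*b - 18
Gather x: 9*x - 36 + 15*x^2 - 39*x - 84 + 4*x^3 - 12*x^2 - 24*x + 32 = 4*x^3 + 3*x^2 - 54*x - 88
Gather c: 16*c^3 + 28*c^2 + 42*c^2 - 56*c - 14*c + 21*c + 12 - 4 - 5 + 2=16*c^3 + 70*c^2 - 49*c + 5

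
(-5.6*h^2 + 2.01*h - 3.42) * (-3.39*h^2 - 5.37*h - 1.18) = 18.984*h^4 + 23.2581*h^3 + 7.4081*h^2 + 15.9936*h + 4.0356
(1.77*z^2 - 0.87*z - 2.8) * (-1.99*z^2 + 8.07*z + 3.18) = -3.5223*z^4 + 16.0152*z^3 + 4.1797*z^2 - 25.3626*z - 8.904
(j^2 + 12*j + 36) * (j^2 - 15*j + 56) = j^4 - 3*j^3 - 88*j^2 + 132*j + 2016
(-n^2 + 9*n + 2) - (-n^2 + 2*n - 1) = 7*n + 3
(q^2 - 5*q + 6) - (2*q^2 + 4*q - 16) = -q^2 - 9*q + 22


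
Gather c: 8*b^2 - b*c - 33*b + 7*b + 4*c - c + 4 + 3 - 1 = 8*b^2 - 26*b + c*(3 - b) + 6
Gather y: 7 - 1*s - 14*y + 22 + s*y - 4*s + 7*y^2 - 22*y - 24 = -5*s + 7*y^2 + y*(s - 36) + 5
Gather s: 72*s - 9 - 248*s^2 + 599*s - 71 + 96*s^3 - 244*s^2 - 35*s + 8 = 96*s^3 - 492*s^2 + 636*s - 72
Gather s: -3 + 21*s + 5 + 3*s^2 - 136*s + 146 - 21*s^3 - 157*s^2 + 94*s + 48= -21*s^3 - 154*s^2 - 21*s + 196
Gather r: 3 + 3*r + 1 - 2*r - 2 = r + 2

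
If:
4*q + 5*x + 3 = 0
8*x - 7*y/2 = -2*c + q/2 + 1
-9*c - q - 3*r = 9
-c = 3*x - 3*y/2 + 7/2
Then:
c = 13*y/14 - 171/14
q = -5*y/21 - 92/21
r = 4423/126 - 341*y/126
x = 4*y/21 + 61/21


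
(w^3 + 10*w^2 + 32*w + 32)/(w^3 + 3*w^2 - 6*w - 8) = (w^2 + 6*w + 8)/(w^2 - w - 2)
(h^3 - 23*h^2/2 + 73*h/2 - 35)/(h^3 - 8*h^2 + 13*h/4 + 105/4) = 2*(h - 2)/(2*h + 3)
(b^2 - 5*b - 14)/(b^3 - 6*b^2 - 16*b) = (b - 7)/(b*(b - 8))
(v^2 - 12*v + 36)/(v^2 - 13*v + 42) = (v - 6)/(v - 7)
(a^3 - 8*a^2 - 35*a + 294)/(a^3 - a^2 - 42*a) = (a - 7)/a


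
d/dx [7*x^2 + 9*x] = 14*x + 9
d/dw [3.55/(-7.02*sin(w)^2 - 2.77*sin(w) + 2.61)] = (49.842*sin(w) + 9.8335)*cos(w)/(7.02*sin(w)^2 + 2.77*sin(w) - 2.61)^2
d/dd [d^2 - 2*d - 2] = 2*d - 2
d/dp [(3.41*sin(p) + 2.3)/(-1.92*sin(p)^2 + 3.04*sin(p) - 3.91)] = (6.5472*sin(p)^2 + 8.832*sin(p) - 20.3251)*cos(p)/(3.6864*sin(p)^4 - 11.6736*sin(p)^3 + 24.256*sin(p)^2 - 23.7728*sin(p) + 15.2881)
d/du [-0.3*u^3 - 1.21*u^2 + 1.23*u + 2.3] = -0.9*u^2 - 2.42*u + 1.23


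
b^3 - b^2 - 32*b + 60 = (b - 5)*(b - 2)*(b + 6)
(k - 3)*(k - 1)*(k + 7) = k^3 + 3*k^2 - 25*k + 21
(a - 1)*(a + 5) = a^2 + 4*a - 5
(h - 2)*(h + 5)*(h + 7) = h^3 + 10*h^2 + 11*h - 70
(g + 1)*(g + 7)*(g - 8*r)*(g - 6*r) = g^4 - 14*g^3*r + 8*g^3 + 48*g^2*r^2 - 112*g^2*r + 7*g^2 + 384*g*r^2 - 98*g*r + 336*r^2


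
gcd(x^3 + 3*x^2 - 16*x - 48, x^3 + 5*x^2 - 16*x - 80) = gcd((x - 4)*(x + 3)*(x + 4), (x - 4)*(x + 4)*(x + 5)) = x^2 - 16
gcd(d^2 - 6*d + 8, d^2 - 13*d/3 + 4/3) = d - 4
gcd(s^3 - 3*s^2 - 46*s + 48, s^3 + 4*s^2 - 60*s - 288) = s^2 - 2*s - 48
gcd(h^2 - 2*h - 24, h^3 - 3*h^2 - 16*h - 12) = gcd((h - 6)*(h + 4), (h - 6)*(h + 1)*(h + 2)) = h - 6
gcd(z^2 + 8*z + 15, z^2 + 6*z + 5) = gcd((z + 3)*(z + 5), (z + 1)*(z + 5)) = z + 5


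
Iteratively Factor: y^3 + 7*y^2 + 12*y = (y)*(y^2 + 7*y + 12) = y*(y + 4)*(y + 3)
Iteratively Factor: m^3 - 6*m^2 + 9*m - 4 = (m - 4)*(m^2 - 2*m + 1) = (m - 4)*(m - 1)*(m - 1)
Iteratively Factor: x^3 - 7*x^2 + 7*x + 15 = (x - 3)*(x^2 - 4*x - 5) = (x - 5)*(x - 3)*(x + 1)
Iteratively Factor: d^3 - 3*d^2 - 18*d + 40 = (d + 4)*(d^2 - 7*d + 10) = (d - 2)*(d + 4)*(d - 5)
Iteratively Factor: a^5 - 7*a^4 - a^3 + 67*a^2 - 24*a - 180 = (a - 5)*(a^4 - 2*a^3 - 11*a^2 + 12*a + 36) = (a - 5)*(a - 3)*(a^3 + a^2 - 8*a - 12) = (a - 5)*(a - 3)*(a + 2)*(a^2 - a - 6) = (a - 5)*(a - 3)*(a + 2)^2*(a - 3)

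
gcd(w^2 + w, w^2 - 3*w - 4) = w + 1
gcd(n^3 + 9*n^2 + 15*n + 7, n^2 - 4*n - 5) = n + 1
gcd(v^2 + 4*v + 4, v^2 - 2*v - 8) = v + 2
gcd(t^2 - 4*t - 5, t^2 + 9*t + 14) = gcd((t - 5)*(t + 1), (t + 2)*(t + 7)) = 1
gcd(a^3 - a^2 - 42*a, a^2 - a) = a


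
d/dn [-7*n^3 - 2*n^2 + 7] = n*(-21*n - 4)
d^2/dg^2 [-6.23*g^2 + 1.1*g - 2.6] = -12.4600000000000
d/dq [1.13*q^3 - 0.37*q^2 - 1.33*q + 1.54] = 3.39*q^2 - 0.74*q - 1.33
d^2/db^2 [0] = 0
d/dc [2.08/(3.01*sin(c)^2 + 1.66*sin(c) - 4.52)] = -(12.5216*sin(c) + 3.4528)*cos(c)/(3.01*sin(c)^2 + 1.66*sin(c) - 4.52)^2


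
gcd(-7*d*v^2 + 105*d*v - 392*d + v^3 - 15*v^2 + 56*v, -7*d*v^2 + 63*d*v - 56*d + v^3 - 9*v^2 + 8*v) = -7*d*v + 56*d + v^2 - 8*v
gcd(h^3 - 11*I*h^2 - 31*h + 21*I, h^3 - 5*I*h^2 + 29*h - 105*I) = h^2 - 10*I*h - 21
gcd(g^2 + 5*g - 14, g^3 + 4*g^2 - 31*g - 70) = g + 7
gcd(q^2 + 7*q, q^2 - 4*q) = q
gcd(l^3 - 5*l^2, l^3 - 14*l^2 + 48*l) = l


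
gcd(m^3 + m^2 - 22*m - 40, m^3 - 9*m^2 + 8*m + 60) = m^2 - 3*m - 10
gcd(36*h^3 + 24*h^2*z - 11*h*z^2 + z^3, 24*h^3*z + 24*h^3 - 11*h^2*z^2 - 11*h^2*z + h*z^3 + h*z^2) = 1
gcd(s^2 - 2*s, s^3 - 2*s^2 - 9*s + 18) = s - 2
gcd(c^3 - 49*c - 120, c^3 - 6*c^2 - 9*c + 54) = c + 3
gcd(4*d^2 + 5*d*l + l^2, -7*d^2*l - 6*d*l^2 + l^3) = d + l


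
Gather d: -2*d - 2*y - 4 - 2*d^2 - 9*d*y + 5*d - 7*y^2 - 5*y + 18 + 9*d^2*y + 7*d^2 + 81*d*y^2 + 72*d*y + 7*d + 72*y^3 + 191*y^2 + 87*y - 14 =d^2*(9*y + 5) + d*(81*y^2 + 63*y + 10) + 72*y^3 + 184*y^2 + 80*y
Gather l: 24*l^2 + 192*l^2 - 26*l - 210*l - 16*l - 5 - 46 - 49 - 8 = 216*l^2 - 252*l - 108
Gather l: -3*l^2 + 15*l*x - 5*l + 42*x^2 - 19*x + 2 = -3*l^2 + l*(15*x - 5) + 42*x^2 - 19*x + 2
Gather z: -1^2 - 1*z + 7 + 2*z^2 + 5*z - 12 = 2*z^2 + 4*z - 6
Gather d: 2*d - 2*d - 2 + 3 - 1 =0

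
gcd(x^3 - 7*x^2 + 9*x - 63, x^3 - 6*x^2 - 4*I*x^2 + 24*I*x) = 1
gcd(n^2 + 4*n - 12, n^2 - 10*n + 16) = n - 2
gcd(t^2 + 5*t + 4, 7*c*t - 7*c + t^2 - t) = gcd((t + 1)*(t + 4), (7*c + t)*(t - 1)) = 1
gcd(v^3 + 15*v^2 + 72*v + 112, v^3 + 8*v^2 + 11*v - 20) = v + 4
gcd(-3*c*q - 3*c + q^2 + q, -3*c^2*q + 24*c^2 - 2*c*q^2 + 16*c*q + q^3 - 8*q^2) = -3*c + q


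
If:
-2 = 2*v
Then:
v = -1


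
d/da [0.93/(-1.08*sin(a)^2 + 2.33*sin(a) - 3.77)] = (2.0088*sin(a) - 2.1669)*cos(a)/(1.08*sin(a)^2 - 2.33*sin(a) + 3.77)^2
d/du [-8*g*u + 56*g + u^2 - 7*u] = -8*g + 2*u - 7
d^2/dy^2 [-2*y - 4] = 0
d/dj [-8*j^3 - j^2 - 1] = 2*j*(-12*j - 1)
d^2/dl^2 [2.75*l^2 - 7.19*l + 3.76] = 5.50000000000000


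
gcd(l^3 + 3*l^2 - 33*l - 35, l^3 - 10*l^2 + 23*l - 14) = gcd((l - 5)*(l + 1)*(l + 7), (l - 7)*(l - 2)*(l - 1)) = 1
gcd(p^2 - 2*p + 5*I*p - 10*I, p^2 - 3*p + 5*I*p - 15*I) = p + 5*I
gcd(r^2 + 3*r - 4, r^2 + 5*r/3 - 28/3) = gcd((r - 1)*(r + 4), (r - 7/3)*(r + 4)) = r + 4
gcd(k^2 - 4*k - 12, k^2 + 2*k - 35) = 1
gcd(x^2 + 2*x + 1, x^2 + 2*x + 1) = x^2 + 2*x + 1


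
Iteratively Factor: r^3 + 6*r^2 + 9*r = (r + 3)*(r^2 + 3*r) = (r + 3)^2*(r)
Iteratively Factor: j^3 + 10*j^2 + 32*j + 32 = (j + 4)*(j^2 + 6*j + 8) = (j + 2)*(j + 4)*(j + 4)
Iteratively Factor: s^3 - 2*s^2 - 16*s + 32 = (s + 4)*(s^2 - 6*s + 8) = (s - 4)*(s + 4)*(s - 2)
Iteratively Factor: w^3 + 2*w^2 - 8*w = (w - 2)*(w^2 + 4*w) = w*(w - 2)*(w + 4)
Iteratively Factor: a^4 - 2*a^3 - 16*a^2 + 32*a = (a + 4)*(a^3 - 6*a^2 + 8*a) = (a - 4)*(a + 4)*(a^2 - 2*a) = a*(a - 4)*(a + 4)*(a - 2)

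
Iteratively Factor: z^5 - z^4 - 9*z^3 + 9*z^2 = (z - 3)*(z^4 + 2*z^3 - 3*z^2) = (z - 3)*(z - 1)*(z^3 + 3*z^2) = z*(z - 3)*(z - 1)*(z^2 + 3*z) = z*(z - 3)*(z - 1)*(z + 3)*(z)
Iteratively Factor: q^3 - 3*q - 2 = (q + 1)*(q^2 - q - 2) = (q - 2)*(q + 1)*(q + 1)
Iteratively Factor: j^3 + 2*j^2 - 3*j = (j + 3)*(j^2 - j) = j*(j + 3)*(j - 1)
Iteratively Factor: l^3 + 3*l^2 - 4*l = (l)*(l^2 + 3*l - 4) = l*(l - 1)*(l + 4)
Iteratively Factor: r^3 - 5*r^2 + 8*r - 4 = (r - 1)*(r^2 - 4*r + 4) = (r - 2)*(r - 1)*(r - 2)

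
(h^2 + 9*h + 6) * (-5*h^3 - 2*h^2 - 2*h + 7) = -5*h^5 - 47*h^4 - 50*h^3 - 23*h^2 + 51*h + 42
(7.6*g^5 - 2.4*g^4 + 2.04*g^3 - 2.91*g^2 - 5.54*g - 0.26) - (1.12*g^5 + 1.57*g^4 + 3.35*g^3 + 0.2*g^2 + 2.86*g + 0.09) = 6.48*g^5 - 3.97*g^4 - 1.31*g^3 - 3.11*g^2 - 8.4*g - 0.35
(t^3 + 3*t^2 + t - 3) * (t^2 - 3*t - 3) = t^5 - 11*t^3 - 15*t^2 + 6*t + 9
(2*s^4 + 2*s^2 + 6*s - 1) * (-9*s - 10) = -18*s^5 - 20*s^4 - 18*s^3 - 74*s^2 - 51*s + 10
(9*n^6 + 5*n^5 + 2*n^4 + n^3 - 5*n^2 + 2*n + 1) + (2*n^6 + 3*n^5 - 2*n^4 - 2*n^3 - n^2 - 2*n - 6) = 11*n^6 + 8*n^5 - n^3 - 6*n^2 - 5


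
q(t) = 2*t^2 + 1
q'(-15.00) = -60.00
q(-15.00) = 451.00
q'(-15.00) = -60.00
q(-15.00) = 451.00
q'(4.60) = 18.40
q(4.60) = 43.32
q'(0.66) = 2.64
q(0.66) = 1.87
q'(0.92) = 3.68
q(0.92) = 2.69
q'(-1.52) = -6.08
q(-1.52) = 5.62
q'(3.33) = 13.32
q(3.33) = 23.18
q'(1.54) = 6.16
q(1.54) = 5.74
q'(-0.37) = -1.48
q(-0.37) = 1.27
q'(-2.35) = -9.40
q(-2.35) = 12.04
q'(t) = 4*t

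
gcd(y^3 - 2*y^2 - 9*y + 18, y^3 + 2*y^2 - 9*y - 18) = y^2 - 9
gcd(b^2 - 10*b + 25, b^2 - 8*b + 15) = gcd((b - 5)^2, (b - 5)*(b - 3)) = b - 5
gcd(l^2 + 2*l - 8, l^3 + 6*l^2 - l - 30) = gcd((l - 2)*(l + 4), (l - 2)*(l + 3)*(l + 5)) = l - 2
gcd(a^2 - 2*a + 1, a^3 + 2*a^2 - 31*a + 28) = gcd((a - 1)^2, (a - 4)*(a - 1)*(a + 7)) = a - 1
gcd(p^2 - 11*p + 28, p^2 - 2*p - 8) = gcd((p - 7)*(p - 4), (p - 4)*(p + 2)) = p - 4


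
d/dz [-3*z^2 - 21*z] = -6*z - 21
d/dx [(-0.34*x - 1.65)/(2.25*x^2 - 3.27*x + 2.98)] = (0.765*x^2 + 7.425*x - 6.4087)/(5.0625*x^4 - 14.715*x^3 + 24.1029*x^2 - 19.4892*x + 8.8804)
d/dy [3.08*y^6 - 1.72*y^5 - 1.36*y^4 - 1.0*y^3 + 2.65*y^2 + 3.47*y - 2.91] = 18.48*y^5 - 8.6*y^4 - 5.44*y^3 - 3.0*y^2 + 5.3*y + 3.47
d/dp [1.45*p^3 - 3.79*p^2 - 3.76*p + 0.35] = 4.35*p^2 - 7.58*p - 3.76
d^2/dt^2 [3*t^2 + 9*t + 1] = 6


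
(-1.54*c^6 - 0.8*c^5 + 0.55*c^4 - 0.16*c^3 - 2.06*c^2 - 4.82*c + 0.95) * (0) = 0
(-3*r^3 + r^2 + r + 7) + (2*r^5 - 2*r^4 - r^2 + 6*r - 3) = 2*r^5 - 2*r^4 - 3*r^3 + 7*r + 4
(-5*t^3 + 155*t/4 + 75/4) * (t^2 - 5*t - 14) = -5*t^5 + 25*t^4 + 435*t^3/4 - 175*t^2 - 2545*t/4 - 525/2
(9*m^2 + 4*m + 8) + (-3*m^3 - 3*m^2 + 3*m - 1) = -3*m^3 + 6*m^2 + 7*m + 7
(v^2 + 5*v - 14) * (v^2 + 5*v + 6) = v^4 + 10*v^3 + 17*v^2 - 40*v - 84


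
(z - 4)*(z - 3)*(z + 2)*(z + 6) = z^4 + z^3 - 32*z^2 + 12*z + 144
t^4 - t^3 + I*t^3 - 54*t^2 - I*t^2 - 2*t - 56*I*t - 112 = (t - 8)*(t + 7)*(t - I)*(t + 2*I)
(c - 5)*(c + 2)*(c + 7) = c^3 + 4*c^2 - 31*c - 70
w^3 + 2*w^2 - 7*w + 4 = (w - 1)^2*(w + 4)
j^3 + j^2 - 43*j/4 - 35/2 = (j - 7/2)*(j + 2)*(j + 5/2)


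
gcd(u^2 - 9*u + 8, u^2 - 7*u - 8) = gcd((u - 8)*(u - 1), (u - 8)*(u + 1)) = u - 8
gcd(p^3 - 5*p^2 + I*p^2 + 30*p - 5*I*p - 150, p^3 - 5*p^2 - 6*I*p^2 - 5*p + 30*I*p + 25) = p^2 + p*(-5 - 5*I) + 25*I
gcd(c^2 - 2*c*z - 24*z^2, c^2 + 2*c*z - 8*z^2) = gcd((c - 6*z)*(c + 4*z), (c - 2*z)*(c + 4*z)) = c + 4*z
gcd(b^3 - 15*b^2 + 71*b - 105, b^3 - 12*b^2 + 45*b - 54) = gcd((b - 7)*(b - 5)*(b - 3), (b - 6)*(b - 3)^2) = b - 3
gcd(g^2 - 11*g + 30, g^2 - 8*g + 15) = g - 5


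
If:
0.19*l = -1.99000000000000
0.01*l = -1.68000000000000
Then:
No Solution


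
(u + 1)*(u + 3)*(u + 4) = u^3 + 8*u^2 + 19*u + 12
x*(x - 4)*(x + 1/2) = x^3 - 7*x^2/2 - 2*x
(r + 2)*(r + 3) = r^2 + 5*r + 6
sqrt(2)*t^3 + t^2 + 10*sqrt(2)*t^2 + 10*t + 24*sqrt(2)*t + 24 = (t + 4)*(t + 6)*(sqrt(2)*t + 1)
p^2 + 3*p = p*(p + 3)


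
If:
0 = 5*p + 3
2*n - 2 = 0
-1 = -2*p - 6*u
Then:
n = 1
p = -3/5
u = 11/30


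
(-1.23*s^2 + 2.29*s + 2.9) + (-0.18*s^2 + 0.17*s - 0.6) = -1.41*s^2 + 2.46*s + 2.3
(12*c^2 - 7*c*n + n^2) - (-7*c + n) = 12*c^2 - 7*c*n + 7*c + n^2 - n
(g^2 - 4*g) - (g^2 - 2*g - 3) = 3 - 2*g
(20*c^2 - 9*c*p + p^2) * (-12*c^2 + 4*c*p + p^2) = -240*c^4 + 188*c^3*p - 28*c^2*p^2 - 5*c*p^3 + p^4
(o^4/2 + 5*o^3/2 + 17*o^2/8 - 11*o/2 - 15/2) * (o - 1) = o^5/2 + 2*o^4 - 3*o^3/8 - 61*o^2/8 - 2*o + 15/2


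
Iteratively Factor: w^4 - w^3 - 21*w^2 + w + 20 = (w - 1)*(w^3 - 21*w - 20) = (w - 1)*(w + 1)*(w^2 - w - 20) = (w - 1)*(w + 1)*(w + 4)*(w - 5)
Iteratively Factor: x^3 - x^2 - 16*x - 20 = (x + 2)*(x^2 - 3*x - 10) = (x + 2)^2*(x - 5)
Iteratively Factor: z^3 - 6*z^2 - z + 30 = (z - 3)*(z^2 - 3*z - 10) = (z - 3)*(z + 2)*(z - 5)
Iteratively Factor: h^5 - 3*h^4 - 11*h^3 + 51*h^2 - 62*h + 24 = (h - 2)*(h^4 - h^3 - 13*h^2 + 25*h - 12) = (h - 2)*(h - 1)*(h^3 - 13*h + 12) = (h - 2)*(h - 1)*(h + 4)*(h^2 - 4*h + 3) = (h - 3)*(h - 2)*(h - 1)*(h + 4)*(h - 1)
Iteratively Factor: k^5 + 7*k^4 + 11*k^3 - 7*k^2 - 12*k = (k + 3)*(k^4 + 4*k^3 - k^2 - 4*k) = (k + 3)*(k + 4)*(k^3 - k) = k*(k + 3)*(k + 4)*(k^2 - 1) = k*(k - 1)*(k + 3)*(k + 4)*(k + 1)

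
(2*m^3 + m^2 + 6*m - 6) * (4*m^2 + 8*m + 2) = 8*m^5 + 20*m^4 + 36*m^3 + 26*m^2 - 36*m - 12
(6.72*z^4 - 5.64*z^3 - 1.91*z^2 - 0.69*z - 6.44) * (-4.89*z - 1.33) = -32.8608*z^5 + 18.642*z^4 + 16.8411*z^3 + 5.9144*z^2 + 32.4093*z + 8.5652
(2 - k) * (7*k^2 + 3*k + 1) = -7*k^3 + 11*k^2 + 5*k + 2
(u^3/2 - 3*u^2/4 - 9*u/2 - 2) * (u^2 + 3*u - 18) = u^5/2 + 3*u^4/4 - 63*u^3/4 - 2*u^2 + 75*u + 36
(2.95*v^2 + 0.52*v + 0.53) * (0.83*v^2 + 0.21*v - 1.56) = 2.4485*v^4 + 1.0511*v^3 - 4.0529*v^2 - 0.6999*v - 0.8268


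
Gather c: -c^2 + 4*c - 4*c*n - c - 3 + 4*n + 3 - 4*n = -c^2 + c*(3 - 4*n)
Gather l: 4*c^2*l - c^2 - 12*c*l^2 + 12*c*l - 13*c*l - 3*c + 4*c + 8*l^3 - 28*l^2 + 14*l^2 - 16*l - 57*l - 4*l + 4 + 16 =-c^2 + c + 8*l^3 + l^2*(-12*c - 14) + l*(4*c^2 - c - 77) + 20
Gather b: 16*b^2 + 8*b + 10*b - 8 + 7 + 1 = 16*b^2 + 18*b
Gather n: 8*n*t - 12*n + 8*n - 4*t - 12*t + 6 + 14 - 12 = n*(8*t - 4) - 16*t + 8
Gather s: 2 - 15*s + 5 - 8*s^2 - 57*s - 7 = -8*s^2 - 72*s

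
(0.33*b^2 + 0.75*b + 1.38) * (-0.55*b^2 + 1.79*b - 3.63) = -0.1815*b^4 + 0.1782*b^3 - 0.6144*b^2 - 0.2523*b - 5.0094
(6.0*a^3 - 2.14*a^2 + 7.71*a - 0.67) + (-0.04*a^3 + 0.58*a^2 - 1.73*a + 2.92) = 5.96*a^3 - 1.56*a^2 + 5.98*a + 2.25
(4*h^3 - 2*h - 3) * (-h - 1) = -4*h^4 - 4*h^3 + 2*h^2 + 5*h + 3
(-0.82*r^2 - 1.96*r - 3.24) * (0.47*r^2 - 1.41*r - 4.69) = -0.3854*r^4 + 0.235*r^3 + 5.0866*r^2 + 13.7608*r + 15.1956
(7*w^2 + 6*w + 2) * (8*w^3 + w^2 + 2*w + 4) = 56*w^5 + 55*w^4 + 36*w^3 + 42*w^2 + 28*w + 8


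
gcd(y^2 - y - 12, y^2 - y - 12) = y^2 - y - 12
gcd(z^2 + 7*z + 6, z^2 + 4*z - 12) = z + 6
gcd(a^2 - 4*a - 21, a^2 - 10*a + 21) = a - 7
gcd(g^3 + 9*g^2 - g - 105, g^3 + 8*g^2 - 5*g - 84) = g^2 + 4*g - 21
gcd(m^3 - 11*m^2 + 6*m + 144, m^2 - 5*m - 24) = m^2 - 5*m - 24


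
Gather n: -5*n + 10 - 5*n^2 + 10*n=-5*n^2 + 5*n + 10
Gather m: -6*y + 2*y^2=2*y^2 - 6*y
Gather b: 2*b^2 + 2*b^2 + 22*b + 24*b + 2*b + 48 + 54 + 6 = 4*b^2 + 48*b + 108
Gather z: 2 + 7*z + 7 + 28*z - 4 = 35*z + 5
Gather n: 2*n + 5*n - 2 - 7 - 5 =7*n - 14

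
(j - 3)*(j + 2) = j^2 - j - 6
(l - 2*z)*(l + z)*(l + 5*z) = l^3 + 4*l^2*z - 7*l*z^2 - 10*z^3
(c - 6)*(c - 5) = c^2 - 11*c + 30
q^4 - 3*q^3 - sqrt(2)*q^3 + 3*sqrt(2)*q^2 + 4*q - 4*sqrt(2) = (q - 2)^2*(q + 1)*(q - sqrt(2))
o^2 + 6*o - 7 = (o - 1)*(o + 7)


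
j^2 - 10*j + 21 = (j - 7)*(j - 3)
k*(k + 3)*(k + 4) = k^3 + 7*k^2 + 12*k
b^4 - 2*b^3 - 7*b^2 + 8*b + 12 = (b - 3)*(b - 2)*(b + 1)*(b + 2)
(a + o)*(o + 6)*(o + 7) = a*o^2 + 13*a*o + 42*a + o^3 + 13*o^2 + 42*o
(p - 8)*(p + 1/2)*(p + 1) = p^3 - 13*p^2/2 - 23*p/2 - 4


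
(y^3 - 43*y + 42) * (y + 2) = y^4 + 2*y^3 - 43*y^2 - 44*y + 84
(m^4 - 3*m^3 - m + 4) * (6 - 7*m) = -7*m^5 + 27*m^4 - 18*m^3 + 7*m^2 - 34*m + 24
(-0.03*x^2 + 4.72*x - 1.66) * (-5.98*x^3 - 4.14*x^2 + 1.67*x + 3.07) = 0.1794*x^5 - 28.1014*x^4 - 9.6641*x^3 + 14.6627*x^2 + 11.7182*x - 5.0962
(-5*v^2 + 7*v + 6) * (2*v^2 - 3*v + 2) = -10*v^4 + 29*v^3 - 19*v^2 - 4*v + 12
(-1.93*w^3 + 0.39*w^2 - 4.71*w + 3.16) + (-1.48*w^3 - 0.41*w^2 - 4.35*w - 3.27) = -3.41*w^3 - 0.02*w^2 - 9.06*w - 0.11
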